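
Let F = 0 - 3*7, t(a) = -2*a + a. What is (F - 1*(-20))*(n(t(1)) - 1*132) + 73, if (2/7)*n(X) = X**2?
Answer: 403/2 ≈ 201.50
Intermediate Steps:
t(a) = -a
n(X) = 7*X**2/2
F = -21 (F = 0 - 21 = -21)
(F - 1*(-20))*(n(t(1)) - 1*132) + 73 = (-21 - 1*(-20))*(7*(-1*1)**2/2 - 1*132) + 73 = (-21 + 20)*((7/2)*(-1)**2 - 132) + 73 = -((7/2)*1 - 132) + 73 = -(7/2 - 132) + 73 = -1*(-257/2) + 73 = 257/2 + 73 = 403/2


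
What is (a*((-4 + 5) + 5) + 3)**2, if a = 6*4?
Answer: 21609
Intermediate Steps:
a = 24
(a*((-4 + 5) + 5) + 3)**2 = (24*((-4 + 5) + 5) + 3)**2 = (24*(1 + 5) + 3)**2 = (24*6 + 3)**2 = (144 + 3)**2 = 147**2 = 21609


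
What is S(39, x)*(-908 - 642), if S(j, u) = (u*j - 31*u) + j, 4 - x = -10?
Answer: -234050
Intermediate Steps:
x = 14 (x = 4 - 1*(-10) = 4 + 10 = 14)
S(j, u) = j - 31*u + j*u (S(j, u) = (j*u - 31*u) + j = (-31*u + j*u) + j = j - 31*u + j*u)
S(39, x)*(-908 - 642) = (39 - 31*14 + 39*14)*(-908 - 642) = (39 - 434 + 546)*(-1550) = 151*(-1550) = -234050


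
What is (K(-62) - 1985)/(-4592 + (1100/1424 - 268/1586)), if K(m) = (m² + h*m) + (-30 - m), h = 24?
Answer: -3670004/41812515 ≈ -0.087773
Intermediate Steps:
K(m) = -30 + m² + 23*m (K(m) = (m² + 24*m) + (-30 - m) = -30 + m² + 23*m)
(K(-62) - 1985)/(-4592 + (1100/1424 - 268/1586)) = ((-30 + (-62)² + 23*(-62)) - 1985)/(-4592 + (1100/1424 - 268/1586)) = ((-30 + 3844 - 1426) - 1985)/(-4592 + (1100*(1/1424) - 268*1/1586)) = (2388 - 1985)/(-4592 + (275/356 - 134/793)) = 403/(-4592 + 170371/282308) = 403/(-1296187965/282308) = 403*(-282308/1296187965) = -3670004/41812515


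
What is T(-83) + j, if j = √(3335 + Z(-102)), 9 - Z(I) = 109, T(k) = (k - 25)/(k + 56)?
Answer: 4 + √3235 ≈ 60.877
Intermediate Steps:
T(k) = (-25 + k)/(56 + k)
Z(I) = -100 (Z(I) = 9 - 1*109 = 9 - 109 = -100)
j = √3235 (j = √(3335 - 100) = √3235 ≈ 56.877)
T(-83) + j = (-25 - 83)/(56 - 83) + √3235 = -108/(-27) + √3235 = -1/27*(-108) + √3235 = 4 + √3235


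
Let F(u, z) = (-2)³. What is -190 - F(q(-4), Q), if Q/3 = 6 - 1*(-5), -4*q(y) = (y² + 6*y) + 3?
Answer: -182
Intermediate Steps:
q(y) = -¾ - 3*y/2 - y²/4 (q(y) = -((y² + 6*y) + 3)/4 = -(3 + y² + 6*y)/4 = -¾ - 3*y/2 - y²/4)
Q = 33 (Q = 3*(6 - 1*(-5)) = 3*(6 + 5) = 3*11 = 33)
F(u, z) = -8
-190 - F(q(-4), Q) = -190 - 1*(-8) = -190 + 8 = -182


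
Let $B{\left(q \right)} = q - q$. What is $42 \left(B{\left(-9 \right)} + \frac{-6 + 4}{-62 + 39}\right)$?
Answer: $\frac{84}{23} \approx 3.6522$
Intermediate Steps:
$B{\left(q \right)} = 0$
$42 \left(B{\left(-9 \right)} + \frac{-6 + 4}{-62 + 39}\right) = 42 \left(0 + \frac{-6 + 4}{-62 + 39}\right) = 42 \left(0 - \frac{2}{-23}\right) = 42 \left(0 - - \frac{2}{23}\right) = 42 \left(0 + \frac{2}{23}\right) = 42 \cdot \frac{2}{23} = \frac{84}{23}$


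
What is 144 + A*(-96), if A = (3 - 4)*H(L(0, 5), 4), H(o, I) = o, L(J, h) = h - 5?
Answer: 144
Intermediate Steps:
L(J, h) = -5 + h
A = 0 (A = (3 - 4)*(-5 + 5) = -1*0 = 0)
144 + A*(-96) = 144 + 0*(-96) = 144 + 0 = 144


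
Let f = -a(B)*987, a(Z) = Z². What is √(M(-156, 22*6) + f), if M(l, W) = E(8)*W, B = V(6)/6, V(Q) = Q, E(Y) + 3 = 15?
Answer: √597 ≈ 24.434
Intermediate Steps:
E(Y) = 12 (E(Y) = -3 + 15 = 12)
B = 1 (B = 6/6 = 6*(⅙) = 1)
M(l, W) = 12*W
f = -987 (f = -1²*987 = -987 ≈ -987.00)
√(M(-156, 22*6) + f) = √(12*(22*6) - 987) = √(12*132 - 987) = √(1584 - 987) = √597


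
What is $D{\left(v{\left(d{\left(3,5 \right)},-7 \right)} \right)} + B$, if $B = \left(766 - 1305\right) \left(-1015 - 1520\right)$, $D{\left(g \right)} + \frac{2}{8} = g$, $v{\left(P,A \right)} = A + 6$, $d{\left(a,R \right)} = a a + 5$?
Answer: $\frac{5465455}{4} \approx 1.3664 \cdot 10^{6}$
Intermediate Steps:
$d{\left(a,R \right)} = 5 + a^{2}$ ($d{\left(a,R \right)} = a^{2} + 5 = 5 + a^{2}$)
$v{\left(P,A \right)} = 6 + A$
$D{\left(g \right)} = - \frac{1}{4} + g$
$B = 1366365$ ($B = \left(-539\right) \left(-2535\right) = 1366365$)
$D{\left(v{\left(d{\left(3,5 \right)},-7 \right)} \right)} + B = \left(- \frac{1}{4} + \left(6 - 7\right)\right) + 1366365 = \left(- \frac{1}{4} - 1\right) + 1366365 = - \frac{5}{4} + 1366365 = \frac{5465455}{4}$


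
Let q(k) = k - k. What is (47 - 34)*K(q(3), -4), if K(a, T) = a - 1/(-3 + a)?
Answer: 13/3 ≈ 4.3333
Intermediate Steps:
q(k) = 0
(47 - 34)*K(q(3), -4) = (47 - 34)*((-1 + 0**2 - 3*0)/(-3 + 0)) = 13*((-1 + 0 + 0)/(-3)) = 13*(-1/3*(-1)) = 13*(1/3) = 13/3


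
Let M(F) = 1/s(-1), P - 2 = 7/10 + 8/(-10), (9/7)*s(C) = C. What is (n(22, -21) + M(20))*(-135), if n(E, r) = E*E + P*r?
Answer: -836919/14 ≈ -59780.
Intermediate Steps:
s(C) = 7*C/9
P = 19/10 (P = 2 + (7/10 + 8/(-10)) = 2 + (7*(1/10) + 8*(-1/10)) = 2 + (7/10 - 4/5) = 2 - 1/10 = 19/10 ≈ 1.9000)
n(E, r) = E**2 + 19*r/10 (n(E, r) = E*E + 19*r/10 = E**2 + 19*r/10)
M(F) = -9/7 (M(F) = 1/((7/9)*(-1)) = 1/(-7/9) = -9/7)
(n(22, -21) + M(20))*(-135) = ((22**2 + (19/10)*(-21)) - 9/7)*(-135) = ((484 - 399/10) - 9/7)*(-135) = (4441/10 - 9/7)*(-135) = (30997/70)*(-135) = -836919/14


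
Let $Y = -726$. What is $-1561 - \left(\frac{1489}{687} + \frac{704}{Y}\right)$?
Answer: $- \frac{3935176}{2519} \approx -1562.2$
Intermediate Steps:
$-1561 - \left(\frac{1489}{687} + \frac{704}{Y}\right) = -1561 - \left(\frac{1489}{687} + \frac{704}{-726}\right) = -1561 - \left(1489 \cdot \frac{1}{687} + 704 \left(- \frac{1}{726}\right)\right) = -1561 - \left(\frac{1489}{687} - \frac{32}{33}\right) = -1561 - \frac{3017}{2519} = - \frac{3935176}{2519}$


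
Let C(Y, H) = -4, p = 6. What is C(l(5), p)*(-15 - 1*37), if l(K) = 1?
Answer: 208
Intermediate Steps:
C(l(5), p)*(-15 - 1*37) = -4*(-15 - 1*37) = -4*(-15 - 37) = -4*(-52) = 208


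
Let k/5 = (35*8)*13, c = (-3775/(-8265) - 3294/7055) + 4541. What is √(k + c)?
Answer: √3092780564590698570/11661915 ≈ 150.80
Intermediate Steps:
c = 52956637558/11661915 (c = (-3775*(-1/8265) - 3294*1/7055) + 4541 = (755/1653 - 3294/7055) + 4541 = -118457/11661915 + 4541 = 52956637558/11661915 ≈ 4541.0)
k = 18200 (k = 5*((35*8)*13) = 5*(280*13) = 5*3640 = 18200)
√(k + c) = √(18200 + 52956637558/11661915) = √(265203490558/11661915) = √3092780564590698570/11661915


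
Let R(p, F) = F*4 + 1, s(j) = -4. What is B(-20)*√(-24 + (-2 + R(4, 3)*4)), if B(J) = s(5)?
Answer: -4*√26 ≈ -20.396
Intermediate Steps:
B(J) = -4
R(p, F) = 1 + 4*F (R(p, F) = 4*F + 1 = 1 + 4*F)
B(-20)*√(-24 + (-2 + R(4, 3)*4)) = -4*√(-24 + (-2 + (1 + 4*3)*4)) = -4*√(-24 + (-2 + (1 + 12)*4)) = -4*√(-24 + (-2 + 13*4)) = -4*√(-24 + (-2 + 52)) = -4*√(-24 + 50) = -4*√26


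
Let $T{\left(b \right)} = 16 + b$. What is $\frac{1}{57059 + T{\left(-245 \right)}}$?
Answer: $\frac{1}{56830} \approx 1.7596 \cdot 10^{-5}$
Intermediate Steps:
$\frac{1}{57059 + T{\left(-245 \right)}} = \frac{1}{57059 + \left(16 - 245\right)} = \frac{1}{57059 - 229} = \frac{1}{56830}$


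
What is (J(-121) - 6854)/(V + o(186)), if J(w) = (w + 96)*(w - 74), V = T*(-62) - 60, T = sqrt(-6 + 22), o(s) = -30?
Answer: 1979/338 ≈ 5.8550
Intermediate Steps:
T = 4 (T = sqrt(16) = 4)
V = -308 (V = 4*(-62) - 60 = -248 - 60 = -308)
J(w) = (-74 + w)*(96 + w) (J(w) = (96 + w)*(-74 + w) = (-74 + w)*(96 + w))
(J(-121) - 6854)/(V + o(186)) = ((-7104 + (-121)**2 + 22*(-121)) - 6854)/(-308 - 30) = ((-7104 + 14641 - 2662) - 6854)/(-338) = (4875 - 6854)*(-1/338) = -1979*(-1/338) = 1979/338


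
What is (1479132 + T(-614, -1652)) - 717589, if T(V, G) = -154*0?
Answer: 761543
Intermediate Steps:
T(V, G) = 0
(1479132 + T(-614, -1652)) - 717589 = (1479132 + 0) - 717589 = 1479132 - 717589 = 761543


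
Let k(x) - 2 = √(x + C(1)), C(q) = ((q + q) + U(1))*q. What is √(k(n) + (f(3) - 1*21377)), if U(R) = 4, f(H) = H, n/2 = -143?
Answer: √(-21372 + 2*I*√70) ≈ 0.0572 + 146.19*I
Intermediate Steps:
n = -286 (n = 2*(-143) = -286)
C(q) = q*(4 + 2*q) (C(q) = ((q + q) + 4)*q = (2*q + 4)*q = (4 + 2*q)*q = q*(4 + 2*q))
k(x) = 2 + √(6 + x) (k(x) = 2 + √(x + 2*1*(2 + 1)) = 2 + √(x + 2*1*3) = 2 + √(x + 6) = 2 + √(6 + x))
√(k(n) + (f(3) - 1*21377)) = √((2 + √(6 - 286)) + (3 - 1*21377)) = √((2 + √(-280)) + (3 - 21377)) = √((2 + 2*I*√70) - 21374) = √(-21372 + 2*I*√70)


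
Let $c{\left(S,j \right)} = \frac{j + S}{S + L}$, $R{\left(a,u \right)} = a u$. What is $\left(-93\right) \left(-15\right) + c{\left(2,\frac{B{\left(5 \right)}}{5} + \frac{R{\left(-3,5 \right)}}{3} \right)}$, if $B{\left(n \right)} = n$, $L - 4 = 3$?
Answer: $\frac{12553}{9} \approx 1394.8$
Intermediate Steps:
$L = 7$ ($L = 4 + 3 = 7$)
$c{\left(S,j \right)} = \frac{S + j}{7 + S}$ ($c{\left(S,j \right)} = \frac{j + S}{S + 7} = \frac{S + j}{7 + S}$)
$\left(-93\right) \left(-15\right) + c{\left(2,\frac{B{\left(5 \right)}}{5} + \frac{R{\left(-3,5 \right)}}{3} \right)} = \left(-93\right) \left(-15\right) + \frac{2 + \left(\frac{5}{5} + \frac{\left(-3\right) 5}{3}\right)}{7 + 2} = 1395 + \frac{2 + \left(5 \cdot \frac{1}{5} - 5\right)}{9} = 1395 + \frac{2 + \left(1 - 5\right)}{9} = 1395 + \frac{2 - 4}{9} = 1395 + \frac{1}{9} \left(-2\right) = 1395 - \frac{2}{9} = \frac{12553}{9}$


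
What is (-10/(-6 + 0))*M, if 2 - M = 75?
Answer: -365/3 ≈ -121.67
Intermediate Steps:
M = -73 (M = 2 - 1*75 = 2 - 75 = -73)
(-10/(-6 + 0))*M = -10/(-6 + 0)*(-73) = -10/(-6)*(-73) = -10*(-1/6)*(-73) = (5/3)*(-73) = -365/3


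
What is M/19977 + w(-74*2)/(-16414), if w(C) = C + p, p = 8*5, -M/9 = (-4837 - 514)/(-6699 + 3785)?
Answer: 916086633/159251303482 ≈ 0.0057525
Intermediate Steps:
M = -48159/2914 (M = -9*(-4837 - 514)/(-6699 + 3785) = -(-48159)/(-2914) = -(-48159)*(-1)/2914 = -9*5351/2914 = -48159/2914 ≈ -16.527)
p = 40
w(C) = 40 + C (w(C) = C + 40 = 40 + C)
M/19977 + w(-74*2)/(-16414) = -48159/2914/19977 + (40 - 74*2)/(-16414) = -48159/2914*1/19977 + (40 - 148)*(-1/16414) = -16053/19404326 - 108*(-1/16414) = -16053/19404326 + 54/8207 = 916086633/159251303482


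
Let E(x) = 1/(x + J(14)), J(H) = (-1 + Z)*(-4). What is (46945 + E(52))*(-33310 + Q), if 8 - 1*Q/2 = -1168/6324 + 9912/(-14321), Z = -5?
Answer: -43377016954968413/27754098 ≈ -1.5629e+9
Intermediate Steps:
J(H) = 24 (J(H) = (-1 - 5)*(-4) = -6*(-4) = 24)
E(x) = 1/(24 + x) (E(x) = 1/(x + 24) = 1/(24 + x))
Q = 401969224/22641501 (Q = 16 - 2*(-1168/6324 + 9912/(-14321)) = 16 - 2*(-1168*1/6324 + 9912*(-1/14321)) = 16 - 2*(-292/1581 - 9912/14321) = 16 - 2*(-19852604/22641501) = 16 + 39705208/22641501 = 401969224/22641501 ≈ 17.754)
(46945 + E(52))*(-33310 + Q) = (46945 + 1/(24 + 52))*(-33310 + 401969224/22641501) = (46945 + 1/76)*(-753786429086/22641501) = (3567821/76)*(-753786429086/22641501) = -43377016954968413/27754098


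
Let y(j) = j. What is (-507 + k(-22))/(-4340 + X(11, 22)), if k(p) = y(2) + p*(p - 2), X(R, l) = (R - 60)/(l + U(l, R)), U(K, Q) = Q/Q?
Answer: -529/99869 ≈ -0.0052969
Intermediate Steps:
U(K, Q) = 1
X(R, l) = (-60 + R)/(1 + l) (X(R, l) = (R - 60)/(l + 1) = (-60 + R)/(1 + l))
k(p) = 2 + p*(-2 + p) (k(p) = 2 + p*(p - 2) = 2 + p*(-2 + p))
(-507 + k(-22))/(-4340 + X(11, 22)) = (-507 + (2 + (-22)**2 - 2*(-22)))/(-4340 + (-60 + 11)/(1 + 22)) = (-507 + (2 + 484 + 44))/(-4340 - 49/23) = (-507 + 530)/(-4340 + (1/23)*(-49)) = 23/(-4340 - 49/23) = 23/(-99869/23) = 23*(-23/99869) = -529/99869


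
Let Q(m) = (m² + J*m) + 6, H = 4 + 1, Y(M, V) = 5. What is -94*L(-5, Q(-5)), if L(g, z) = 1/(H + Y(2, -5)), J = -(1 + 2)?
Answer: -47/5 ≈ -9.4000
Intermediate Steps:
H = 5
J = -3 (J = -1*3 = -3)
Q(m) = 6 + m² - 3*m (Q(m) = (m² - 3*m) + 6 = 6 + m² - 3*m)
L(g, z) = ⅒ (L(g, z) = 1/(5 + 5) = 1/10 = ⅒)
-94*L(-5, Q(-5)) = -94*⅒ = -47/5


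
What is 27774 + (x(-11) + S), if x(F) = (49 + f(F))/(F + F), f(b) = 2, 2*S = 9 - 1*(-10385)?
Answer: 725311/22 ≈ 32969.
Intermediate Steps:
S = 5197 (S = (9 - 1*(-10385))/2 = (9 + 10385)/2 = (½)*10394 = 5197)
x(F) = 51/(2*F) (x(F) = (49 + 2)/(F + F) = 51/((2*F)) = 51*(1/(2*F)) = 51/(2*F))
27774 + (x(-11) + S) = 27774 + ((51/2)/(-11) + 5197) = 27774 + ((51/2)*(-1/11) + 5197) = 27774 + (-51/22 + 5197) = 27774 + 114283/22 = 725311/22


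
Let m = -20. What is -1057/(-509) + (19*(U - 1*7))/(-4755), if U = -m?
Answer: 4900312/2420295 ≈ 2.0247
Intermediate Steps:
U = 20 (U = -1*(-20) = 20)
-1057/(-509) + (19*(U - 1*7))/(-4755) = -1057/(-509) + (19*(20 - 1*7))/(-4755) = -1057*(-1/509) + (19*(20 - 7))*(-1/4755) = 1057/509 + (19*13)*(-1/4755) = 1057/509 + 247*(-1/4755) = 1057/509 - 247/4755 = 4900312/2420295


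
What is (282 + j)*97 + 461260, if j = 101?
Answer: 498411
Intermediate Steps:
(282 + j)*97 + 461260 = (282 + 101)*97 + 461260 = 383*97 + 461260 = 37151 + 461260 = 498411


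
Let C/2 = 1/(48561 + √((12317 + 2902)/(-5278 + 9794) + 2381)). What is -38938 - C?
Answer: 2*(-1890868220*√1129 - 19469*√10767815)/(√10767815 + 97122*√1129) ≈ -38938.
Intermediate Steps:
C = 2/(48561 + √12156863135/2258) (C = 2/(48561 + √((12317 + 2902)/(-5278 + 9794) + 2381)) = 2/(48561 + √(15219/4516 + 2381)) = 2/(48561 + √(10767815/4516)) = 2/(48561 + √12156863135/2258) ≈ 4.1144e-5)
-38938 - C = -38938 - 4*√1129/(√10767815 + 97122*√1129)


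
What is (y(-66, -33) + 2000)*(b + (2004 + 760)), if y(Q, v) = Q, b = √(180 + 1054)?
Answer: 5345576 + 1934*√1234 ≈ 5.4135e+6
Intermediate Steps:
b = √1234 ≈ 35.128
(y(-66, -33) + 2000)*(b + (2004 + 760)) = (-66 + 2000)*(√1234 + (2004 + 760)) = 1934*(√1234 + 2764) = 1934*(2764 + √1234) = 5345576 + 1934*√1234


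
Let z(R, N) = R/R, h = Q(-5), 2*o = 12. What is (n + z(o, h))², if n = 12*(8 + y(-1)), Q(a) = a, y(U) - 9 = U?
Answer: 37249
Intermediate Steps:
o = 6 (o = (½)*12 = 6)
y(U) = 9 + U
h = -5
z(R, N) = 1
n = 192 (n = 12*(8 + (9 - 1)) = 12*(8 + 8) = 12*16 = 192)
(n + z(o, h))² = (192 + 1)² = 193² = 37249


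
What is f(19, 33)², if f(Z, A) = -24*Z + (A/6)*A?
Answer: 301401/4 ≈ 75350.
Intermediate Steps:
f(Z, A) = -24*Z + A²/6 (f(Z, A) = -24*Z + (A/6)*A = -24*Z + A²/6)
f(19, 33)² = (-24*19 + (⅙)*33²)² = (-456 + (⅙)*1089)² = (-456 + 363/2)² = (-549/2)² = 301401/4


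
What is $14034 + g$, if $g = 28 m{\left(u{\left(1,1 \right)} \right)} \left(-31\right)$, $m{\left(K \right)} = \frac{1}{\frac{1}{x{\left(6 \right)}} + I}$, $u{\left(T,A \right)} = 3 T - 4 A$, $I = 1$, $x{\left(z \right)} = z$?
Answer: $13290$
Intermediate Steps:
$u{\left(T,A \right)} = - 4 A + 3 T$
$m{\left(K \right)} = \frac{6}{7}$ ($m{\left(K \right)} = \frac{1}{\frac{1}{6} + 1} = \frac{1}{\frac{7}{6}} = \frac{6}{7}$)
$g = -744$ ($g = 28 \cdot \frac{6}{7} \left(-31\right) = 24 \left(-31\right) = -744$)
$14034 + g = 14034 - 744 = 13290$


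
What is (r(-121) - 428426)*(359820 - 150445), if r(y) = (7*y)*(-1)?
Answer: -89524353125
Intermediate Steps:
r(y) = -7*y
(r(-121) - 428426)*(359820 - 150445) = (-7*(-121) - 428426)*(359820 - 150445) = (847 - 428426)*209375 = -427579*209375 = -89524353125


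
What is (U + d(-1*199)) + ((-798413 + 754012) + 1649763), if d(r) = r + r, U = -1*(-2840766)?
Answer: 4445730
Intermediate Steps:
U = 2840766
d(r) = 2*r
(U + d(-1*199)) + ((-798413 + 754012) + 1649763) = (2840766 + 2*(-1*199)) + ((-798413 + 754012) + 1649763) = (2840766 + 2*(-199)) + (-44401 + 1649763) = (2840766 - 398) + 1605362 = 2840368 + 1605362 = 4445730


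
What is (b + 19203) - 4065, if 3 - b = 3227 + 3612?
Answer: 8302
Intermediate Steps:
b = -6836 (b = 3 - (3227 + 3612) = 3 - 1*6839 = 3 - 6839 = -6836)
(b + 19203) - 4065 = (-6836 + 19203) - 4065 = 12367 - 4065 = 8302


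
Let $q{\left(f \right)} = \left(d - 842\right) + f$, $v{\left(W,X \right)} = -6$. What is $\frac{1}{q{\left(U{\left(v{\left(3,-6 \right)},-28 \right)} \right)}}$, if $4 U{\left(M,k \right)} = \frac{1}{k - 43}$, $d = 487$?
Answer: $- \frac{284}{100821} \approx -0.0028169$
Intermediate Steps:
$U{\left(M,k \right)} = \frac{1}{4 \left(-43 + k\right)}$ ($U{\left(M,k \right)} = \frac{1}{4 \left(k - 43\right)} = \frac{1}{4 \left(-43 + k\right)}$)
$q{\left(f \right)} = -355 + f$ ($q{\left(f \right)} = \left(487 - 842\right) + f = -355 + f$)
$\frac{1}{q{\left(U{\left(v{\left(3,-6 \right)},-28 \right)} \right)}} = \frac{1}{-355 + \frac{1}{4 \left(-43 - 28\right)}} = \frac{1}{-355 + \frac{1}{4 \left(-71\right)}} = \frac{1}{-355 + \frac{1}{4} \left(- \frac{1}{71}\right)} = \frac{1}{-355 - \frac{1}{284}} = \frac{1}{- \frac{100821}{284}} = - \frac{284}{100821}$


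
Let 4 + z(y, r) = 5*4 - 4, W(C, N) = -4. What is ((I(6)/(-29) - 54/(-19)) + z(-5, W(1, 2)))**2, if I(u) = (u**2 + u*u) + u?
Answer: 44836416/303601 ≈ 147.68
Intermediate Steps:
I(u) = u + 2*u**2 (I(u) = (u**2 + u**2) + u = 2*u**2 + u = u + 2*u**2)
z(y, r) = 12 (z(y, r) = -4 + (5*4 - 4) = -4 + (20 - 4) = -4 + 16 = 12)
((I(6)/(-29) - 54/(-19)) + z(-5, W(1, 2)))**2 = (((6*(1 + 2*6))/(-29) - 54/(-19)) + 12)**2 = (((6*(1 + 12))*(-1/29) - 54*(-1/19)) + 12)**2 = (((6*13)*(-1/29) + 54/19) + 12)**2 = ((78*(-1/29) + 54/19) + 12)**2 = ((-78/29 + 54/19) + 12)**2 = (84/551 + 12)**2 = (6696/551)**2 = 44836416/303601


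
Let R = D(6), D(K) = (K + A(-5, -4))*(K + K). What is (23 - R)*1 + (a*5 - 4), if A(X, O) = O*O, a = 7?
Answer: -210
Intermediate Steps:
A(X, O) = O²
D(K) = 2*K*(16 + K) (D(K) = (K + (-4)²)*(K + K) = (K + 16)*(2*K) = (16 + K)*(2*K) = 2*K*(16 + K))
R = 264 (R = 2*6*(16 + 6) = 2*6*22 = 264)
(23 - R)*1 + (a*5 - 4) = (23 - 1*264)*1 + (7*5 - 4) = (23 - 264)*1 + (35 - 4) = -241*1 + 31 = -241 + 31 = -210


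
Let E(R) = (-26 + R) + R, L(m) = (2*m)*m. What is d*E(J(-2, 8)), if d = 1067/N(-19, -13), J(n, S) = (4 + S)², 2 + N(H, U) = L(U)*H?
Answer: -12707/292 ≈ -43.517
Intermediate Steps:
L(m) = 2*m²
N(H, U) = -2 + 2*H*U² (N(H, U) = -2 + (2*U²)*H = -2 + 2*H*U²)
E(R) = -26 + 2*R
d = -97/584 (d = 1067/(-2 + 2*(-19)*(-13)²) = 1067/(-2 + 2*(-19)*169) = 1067/(-2 - 6422) = 1067/(-6424) = 1067*(-1/6424) = -97/584 ≈ -0.16610)
d*E(J(-2, 8)) = -97*(-26 + 2*(4 + 8)²)/584 = -97*(-26 + 2*12²)/584 = -97*(-26 + 2*144)/584 = -97*(-26 + 288)/584 = -97/584*262 = -12707/292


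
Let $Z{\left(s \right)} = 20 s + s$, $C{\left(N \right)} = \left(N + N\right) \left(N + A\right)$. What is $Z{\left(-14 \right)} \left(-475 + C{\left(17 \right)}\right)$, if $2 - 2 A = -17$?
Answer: $-125244$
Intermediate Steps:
$A = \frac{19}{2}$ ($A = 1 - - \frac{17}{2} = 1 + \frac{17}{2} = \frac{19}{2} \approx 9.5$)
$C{\left(N \right)} = 2 N \left(\frac{19}{2} + N\right)$ ($C{\left(N \right)} = \left(N + N\right) \left(N + \frac{19}{2}\right) = 2 N \left(\frac{19}{2} + N\right)$)
$Z{\left(s \right)} = 21 s$
$Z{\left(-14 \right)} \left(-475 + C{\left(17 \right)}\right) = 21 \left(-14\right) \left(-475 + 17 \left(19 + 2 \cdot 17\right)\right) = - 294 \left(-475 + 17 \left(19 + 34\right)\right) = - 294 \left(-475 + 17 \cdot 53\right) = - 294 \left(-475 + 901\right) = \left(-294\right) 426 = -125244$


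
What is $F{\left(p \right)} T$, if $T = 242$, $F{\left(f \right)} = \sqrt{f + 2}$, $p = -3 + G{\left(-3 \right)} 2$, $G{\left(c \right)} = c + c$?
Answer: $242 i \sqrt{13} \approx 872.54 i$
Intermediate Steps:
$G{\left(c \right)} = 2 c$
$p = -15$ ($p = -3 + 2 \left(-3\right) 2 = -3 - 12 = -15$)
$F{\left(f \right)} = \sqrt{2 + f}$
$F{\left(p \right)} T = \sqrt{2 - 15} \cdot 242 = \sqrt{-13} \cdot 242 = i \sqrt{13} \cdot 242 = 242 i \sqrt{13}$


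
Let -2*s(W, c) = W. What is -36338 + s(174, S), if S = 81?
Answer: -36425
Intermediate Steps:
s(W, c) = -W/2
-36338 + s(174, S) = -36338 - 1/2*174 = -36338 - 87 = -36425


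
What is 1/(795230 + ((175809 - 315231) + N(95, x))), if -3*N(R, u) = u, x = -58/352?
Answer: 528/346266653 ≈ 1.5248e-6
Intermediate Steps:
x = -29/176 (x = -58*1/352 = -29/176 ≈ -0.16477)
N(R, u) = -u/3
1/(795230 + ((175809 - 315231) + N(95, x))) = 1/(795230 + ((175809 - 315231) - 1/3*(-29/176))) = 1/(795230 + (-139422 + 29/528)) = 1/(795230 - 73614787/528) = 1/(346266653/528) = 528/346266653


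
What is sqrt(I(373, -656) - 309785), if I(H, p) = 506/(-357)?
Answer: I*sqrt(39481969107)/357 ≈ 556.58*I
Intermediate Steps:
I(H, p) = -506/357 (I(H, p) = 506*(-1/357) = -506/357)
sqrt(I(373, -656) - 309785) = sqrt(-506/357 - 309785) = sqrt(-110593751/357) = I*sqrt(39481969107)/357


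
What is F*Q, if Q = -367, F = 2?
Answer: -734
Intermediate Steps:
F*Q = 2*(-367) = -734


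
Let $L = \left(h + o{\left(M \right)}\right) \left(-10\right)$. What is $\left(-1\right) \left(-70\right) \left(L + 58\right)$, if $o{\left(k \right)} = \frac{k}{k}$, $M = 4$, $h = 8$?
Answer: $-2240$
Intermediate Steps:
$o{\left(k \right)} = 1$
$L = -90$ ($L = \left(8 + 1\right) \left(-10\right) = 9 \left(-10\right) = -90$)
$\left(-1\right) \left(-70\right) \left(L + 58\right) = \left(-1\right) \left(-70\right) \left(-90 + 58\right) = 70 \left(-32\right) = -2240$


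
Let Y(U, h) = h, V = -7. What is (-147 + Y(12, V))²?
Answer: 23716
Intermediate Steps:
(-147 + Y(12, V))² = (-147 - 7)² = (-154)² = 23716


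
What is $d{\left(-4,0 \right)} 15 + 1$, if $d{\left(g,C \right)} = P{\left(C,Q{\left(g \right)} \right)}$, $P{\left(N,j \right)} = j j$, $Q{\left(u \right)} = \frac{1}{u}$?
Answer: $\frac{31}{16} \approx 1.9375$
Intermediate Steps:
$P{\left(N,j \right)} = j^{2}$
$d{\left(g,C \right)} = \frac{1}{g^{2}}$ ($d{\left(g,C \right)} = \left(\frac{1}{g}\right)^{2} = \frac{1}{g^{2}}$)
$d{\left(-4,0 \right)} 15 + 1 = \frac{1}{16} \cdot 15 + 1 = \frac{15}{16} + 1 = \frac{31}{16}$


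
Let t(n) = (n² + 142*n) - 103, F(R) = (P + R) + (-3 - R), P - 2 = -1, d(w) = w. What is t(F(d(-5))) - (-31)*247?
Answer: 7274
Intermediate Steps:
P = 1 (P = 2 - 1 = 1)
F(R) = -2 (F(R) = (1 + R) + (-3 - R) = -2)
t(n) = -103 + n² + 142*n
t(F(d(-5))) - (-31)*247 = (-103 + (-2)² + 142*(-2)) - (-31)*247 = (-103 + 4 - 284) - 1*(-7657) = -383 + 7657 = 7274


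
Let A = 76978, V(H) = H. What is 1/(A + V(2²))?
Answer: 1/76982 ≈ 1.2990e-5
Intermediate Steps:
1/(A + V(2²)) = 1/(76978 + 2²) = 1/(76978 + 4) = 1/76982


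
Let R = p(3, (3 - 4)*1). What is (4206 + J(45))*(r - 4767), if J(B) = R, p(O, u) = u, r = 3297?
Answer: -6181350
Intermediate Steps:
R = -1 (R = (3 - 4)*1 = -1*1 = -1)
J(B) = -1
(4206 + J(45))*(r - 4767) = (4206 - 1)*(3297 - 4767) = 4205*(-1470) = -6181350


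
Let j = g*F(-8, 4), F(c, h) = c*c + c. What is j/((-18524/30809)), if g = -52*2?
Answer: 44857904/4631 ≈ 9686.4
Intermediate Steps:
F(c, h) = c + c**2 (F(c, h) = c**2 + c = c + c**2)
g = -104
j = -5824 (j = -(-832)*(1 - 8) = -(-832)*(-7) = -104*56 = -5824)
j/((-18524/30809)) = -5824/((-18524/30809)) = -5824/((-18524*1/30809)) = -5824/(-18524/30809) = -5824*(-30809/18524) = 44857904/4631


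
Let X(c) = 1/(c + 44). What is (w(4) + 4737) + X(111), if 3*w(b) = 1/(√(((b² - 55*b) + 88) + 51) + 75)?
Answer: 835561343/176390 - I*√65/17070 ≈ 4737.0 - 0.00047231*I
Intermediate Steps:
X(c) = 1/(44 + c)
w(b) = 1/(3*(75 + √(139 + b² - 55*b))) (w(b) = 1/(3*(√(((b² - 55*b) + 88) + 51) + 75)) = 1/(3*(√((88 + b² - 55*b) + 51) + 75)) = 1/(3*(√(139 + b² - 55*b) + 75)) = 1/(3*(75 + √(139 + b² - 55*b))))
(w(4) + 4737) + X(111) = (1/(3*(75 + √(139 + 4² - 55*4))) + 4737) + 1/(44 + 111) = (1/(3*(75 + √(139 + 16 - 220))) + 4737) + 1/155 = (1/(3*(75 + √(-65))) + 4737) + 1/155 = (1/(3*(75 + I*√65)) + 4737) + 1/155 = (4737 + 1/(3*(75 + I*√65))) + 1/155 = 734236/155 + 1/(3*(75 + I*√65))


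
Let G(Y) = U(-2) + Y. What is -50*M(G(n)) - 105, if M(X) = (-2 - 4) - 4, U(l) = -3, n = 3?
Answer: 395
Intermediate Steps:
G(Y) = -3 + Y
M(X) = -10 (M(X) = -6 - 4 = -10)
-50*M(G(n)) - 105 = -50*(-10) - 105 = 500 - 105 = 395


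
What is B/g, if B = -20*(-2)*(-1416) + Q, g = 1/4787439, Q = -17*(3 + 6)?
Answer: -271893023127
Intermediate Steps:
Q = -153 (Q = -17*9 = -153)
g = 1/4787439 ≈ 2.0888e-7
B = -56793 (B = -20*(-2)*(-1416) - 153 = 40*(-1416) - 153 = -56640 - 153 = -56793)
B/g = -56793/1/4787439 = -56793*4787439 = -271893023127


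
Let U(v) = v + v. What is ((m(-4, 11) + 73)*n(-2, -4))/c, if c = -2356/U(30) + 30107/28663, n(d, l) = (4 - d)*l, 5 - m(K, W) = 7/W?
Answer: 4390598340/90369961 ≈ 48.585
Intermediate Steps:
m(K, W) = 5 - 7/W
U(v) = 2*v
n(d, l) = l*(4 - d)
c = -16430902/429945 (c = -2356/(2*30) + 30107/28663 = -2356/60 + 30107*(1/28663) = -2356*1/60 + 30107/28663 = -589/15 + 30107/28663 = -16430902/429945 ≈ -38.216)
((m(-4, 11) + 73)*n(-2, -4))/c = (((5 - 7/11) + 73)*(-4*(4 - 1*(-2))))/(-16430902/429945) = (((5 - 7*1/11) + 73)*(-4*(4 + 2)))*(-429945/16430902) = (((5 - 7/11) + 73)*(-4*6))*(-429945/16430902) = ((48/11 + 73)*(-24))*(-429945/16430902) = ((851/11)*(-24))*(-429945/16430902) = -20424/11*(-429945/16430902) = 4390598340/90369961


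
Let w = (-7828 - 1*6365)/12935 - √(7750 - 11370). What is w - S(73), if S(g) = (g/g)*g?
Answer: -958448/12935 - 2*I*√905 ≈ -74.097 - 60.166*I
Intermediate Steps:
S(g) = g (S(g) = 1*g = g)
w = -14193/12935 - 2*I*√905 (w = (-7828 - 6365)*(1/12935) - √(-3620) = -14193*1/12935 - 2*I*√905 = -14193/12935 - 2*I*√905 ≈ -1.0973 - 60.166*I)
w - S(73) = (-14193/12935 - 2*I*√905) - 1*73 = (-14193/12935 - 2*I*√905) - 73 = -958448/12935 - 2*I*√905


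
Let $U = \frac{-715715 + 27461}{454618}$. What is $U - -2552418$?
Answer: $\frac{580187239035}{227309} \approx 2.5524 \cdot 10^{6}$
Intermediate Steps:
$U = - \frac{344127}{227309}$ ($U = \left(-688254\right) \frac{1}{454618} = - \frac{344127}{227309} \approx -1.5139$)
$U - -2552418 = - \frac{344127}{227309} - -2552418 = - \frac{344127}{227309} + 2552418 = \frac{580187239035}{227309}$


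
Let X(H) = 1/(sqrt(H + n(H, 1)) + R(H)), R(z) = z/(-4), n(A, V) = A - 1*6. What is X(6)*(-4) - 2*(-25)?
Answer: 242/5 - 16*sqrt(6)/15 ≈ 45.787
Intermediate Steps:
n(A, V) = -6 + A (n(A, V) = A - 6 = -6 + A)
R(z) = -z/4 (R(z) = z*(-1/4) = -z/4)
X(H) = 1/(sqrt(-6 + 2*H) - H/4) (X(H) = 1/(sqrt(H + (-6 + H)) - H/4) = 1/(sqrt(-6 + 2*H) - H/4))
X(6)*(-4) - 2*(-25) = -4/(6 - 4*sqrt(2)*sqrt(-3 + 6))*(-4) - 2*(-25) = -4/(6 - 4*sqrt(2)*sqrt(3))*(-4) + 50 = -4/(6 - 4*sqrt(6))*(-4) + 50 = 16/(6 - 4*sqrt(6)) + 50 = 50 + 16/(6 - 4*sqrt(6))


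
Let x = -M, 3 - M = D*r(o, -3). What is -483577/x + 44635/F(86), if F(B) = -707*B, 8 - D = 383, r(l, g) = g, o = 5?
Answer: -7363132306/17054961 ≈ -431.73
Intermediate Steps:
D = -375 (D = 8 - 1*383 = 8 - 383 = -375)
M = -1122 (M = 3 - (-375)*(-3) = 3 - 1*1125 = 3 - 1125 = -1122)
x = 1122 (x = -1*(-1122) = 1122)
-483577/x + 44635/F(86) = -483577/1122 + 44635/((-707*86)) = -483577*1/1122 + 44635/(-60802) = -483577/1122 + 44635*(-1/60802) = -483577/1122 - 44635/60802 = -7363132306/17054961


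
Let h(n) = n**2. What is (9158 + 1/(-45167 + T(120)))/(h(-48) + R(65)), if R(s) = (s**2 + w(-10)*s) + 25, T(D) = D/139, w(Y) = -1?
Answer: 912615485/646643579 ≈ 1.4113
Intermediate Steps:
T(D) = D/139 (T(D) = D*(1/139) = D/139)
R(s) = 25 + s**2 - s (R(s) = (s**2 - s) + 25 = 25 + s**2 - s)
(9158 + 1/(-45167 + T(120)))/(h(-48) + R(65)) = (9158 + 1/(-45167 + (1/139)*120))/((-48)**2 + (25 + 65**2 - 1*65)) = (9158 + 1/(-45167 + 120/139))/(2304 + (25 + 4225 - 65)) = (9158 + 1/(-6278093/139))/(2304 + 4185) = (9158 - 139/6278093)/6489 = (57494775555/6278093)*(1/6489) = 912615485/646643579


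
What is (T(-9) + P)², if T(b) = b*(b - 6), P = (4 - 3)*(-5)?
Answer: 16900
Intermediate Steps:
P = -5 (P = 1*(-5) = -5)
T(b) = b*(-6 + b)
(T(-9) + P)² = (-9*(-6 - 9) - 5)² = (-9*(-15) - 5)² = (135 - 5)² = 130² = 16900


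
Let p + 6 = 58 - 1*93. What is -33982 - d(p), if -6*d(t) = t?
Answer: -203933/6 ≈ -33989.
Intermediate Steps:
p = -41 (p = -6 + (58 - 1*93) = -6 + (58 - 93) = -6 - 35 = -41)
d(t) = -t/6
-33982 - d(p) = -33982 - (-1)*(-41)/6 = -33982 - 1*41/6 = -33982 - 41/6 = -203933/6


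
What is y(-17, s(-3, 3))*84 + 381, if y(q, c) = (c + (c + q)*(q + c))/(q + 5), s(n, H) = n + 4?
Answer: -1418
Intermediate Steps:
s(n, H) = 4 + n
y(q, c) = (c + (c + q)²)/(5 + q) (y(q, c) = (c + (c + q)*(c + q))/(5 + q) = (c + (c + q)²)/(5 + q))
y(-17, s(-3, 3))*84 + 381 = (((4 - 3) + ((4 - 3) - 17)²)/(5 - 17))*84 + 381 = ((1 + (1 - 17)²)/(-12))*84 + 381 = -(1 + (-16)²)/12*84 + 381 = -(1 + 256)/12*84 + 381 = -1/12*257*84 + 381 = -257/12*84 + 381 = -1799 + 381 = -1418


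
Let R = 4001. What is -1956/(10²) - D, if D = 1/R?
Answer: -1956514/100025 ≈ -19.560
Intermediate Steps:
D = 1/4001 ≈ 0.00024994
-1956/(10²) - D = -1956/(10²) - 1*1/4001 = -1956/100 - 1/4001 = -1956*1/100 - 1/4001 = -489/25 - 1/4001 = -1956514/100025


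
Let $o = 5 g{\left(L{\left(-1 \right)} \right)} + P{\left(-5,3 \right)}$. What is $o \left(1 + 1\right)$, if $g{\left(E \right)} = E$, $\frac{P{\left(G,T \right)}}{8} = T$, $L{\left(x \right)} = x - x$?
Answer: $48$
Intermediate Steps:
$L{\left(x \right)} = 0$
$P{\left(G,T \right)} = 8 T$
$o = 24$ ($o = 5 \cdot 0 + 8 \cdot 3 = 0 + 24 = 24$)
$o \left(1 + 1\right) = 24 \left(1 + 1\right) = 24 \cdot 2 = 48$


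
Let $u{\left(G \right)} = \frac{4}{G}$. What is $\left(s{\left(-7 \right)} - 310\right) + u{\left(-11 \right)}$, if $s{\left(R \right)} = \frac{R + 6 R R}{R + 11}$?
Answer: $- \frac{10499}{44} \approx -238.61$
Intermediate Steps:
$s{\left(R \right)} = \frac{R + 6 R^{2}}{11 + R}$
$\left(s{\left(-7 \right)} - 310\right) + u{\left(-11 \right)} = \left(- \frac{7 \left(1 + 6 \left(-7\right)\right)}{11 - 7} - 310\right) + \frac{4}{-11} = \left(- \frac{7 \left(1 - 42\right)}{4} - 310\right) + 4 \left(- \frac{1}{11}\right) = \left(\left(-7\right) \frac{1}{4} \left(-41\right) - 310\right) - \frac{4}{11} = \left(\frac{287}{4} - 310\right) - \frac{4}{11} = - \frac{953}{4} - \frac{4}{11} = - \frac{10499}{44}$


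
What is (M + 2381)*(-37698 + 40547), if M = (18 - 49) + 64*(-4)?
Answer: 5965806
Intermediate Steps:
M = -287 (M = -31 - 256 = -287)
(M + 2381)*(-37698 + 40547) = (-287 + 2381)*(-37698 + 40547) = 2094*2849 = 5965806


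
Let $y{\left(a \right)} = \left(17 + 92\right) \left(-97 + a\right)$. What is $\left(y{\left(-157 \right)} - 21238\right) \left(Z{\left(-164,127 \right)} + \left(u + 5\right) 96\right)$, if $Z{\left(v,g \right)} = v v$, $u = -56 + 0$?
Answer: $-1076328000$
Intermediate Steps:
$y{\left(a \right)} = -10573 + 109 a$ ($y{\left(a \right)} = 109 \left(-97 + a\right) = -10573 + 109 a$)
$u = -56$
$Z{\left(v,g \right)} = v^{2}$
$\left(y{\left(-157 \right)} - 21238\right) \left(Z{\left(-164,127 \right)} + \left(u + 5\right) 96\right) = \left(\left(-10573 + 109 \left(-157\right)\right) - 21238\right) \left(\left(-164\right)^{2} + \left(-56 + 5\right) 96\right) = \left(\left(-10573 - 17113\right) - 21238\right) \left(26896 - 4896\right) = \left(-27686 - 21238\right) \left(26896 - 4896\right) = \left(-48924\right) 22000 = -1076328000$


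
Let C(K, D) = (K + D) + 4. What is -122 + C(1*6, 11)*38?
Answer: 676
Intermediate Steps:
C(K, D) = 4 + D + K (C(K, D) = (D + K) + 4 = 4 + D + K)
-122 + C(1*6, 11)*38 = -122 + (4 + 11 + 1*6)*38 = -122 + (4 + 11 + 6)*38 = -122 + 21*38 = -122 + 798 = 676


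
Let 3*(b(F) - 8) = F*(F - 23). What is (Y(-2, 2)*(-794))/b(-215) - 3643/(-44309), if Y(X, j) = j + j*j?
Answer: -223382243/1134177473 ≈ -0.19696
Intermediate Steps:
Y(X, j) = j + j**2
b(F) = 8 + F*(-23 + F)/3 (b(F) = 8 + (F*(F - 23))/3 = 8 + (F*(-23 + F))/3 = 8 + F*(-23 + F)/3)
(Y(-2, 2)*(-794))/b(-215) - 3643/(-44309) = ((2*(1 + 2))*(-794))/(8 - 23/3*(-215) + (1/3)*(-215)**2) - 3643/(-44309) = ((2*3)*(-794))/(8 + 4945/3 + (1/3)*46225) - 3643*(-1/44309) = (6*(-794))/(8 + 4945/3 + 46225/3) + 3643/44309 = -4764/51194/3 + 3643/44309 = -4764*3/51194 + 3643/44309 = -7146/25597 + 3643/44309 = -223382243/1134177473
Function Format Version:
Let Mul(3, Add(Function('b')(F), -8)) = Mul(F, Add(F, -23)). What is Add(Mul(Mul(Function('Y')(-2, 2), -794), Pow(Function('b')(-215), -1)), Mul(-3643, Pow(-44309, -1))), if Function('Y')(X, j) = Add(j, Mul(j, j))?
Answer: Rational(-223382243, 1134177473) ≈ -0.19696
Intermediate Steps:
Function('Y')(X, j) = Add(j, Pow(j, 2))
Function('b')(F) = Add(8, Mul(Rational(1, 3), F, Add(-23, F))) (Function('b')(F) = Add(8, Mul(Rational(1, 3), Mul(F, Add(F, -23)))) = Add(8, Mul(Rational(1, 3), Mul(F, Add(-23, F)))) = Add(8, Mul(Rational(1, 3), F, Add(-23, F))))
Add(Mul(Mul(Function('Y')(-2, 2), -794), Pow(Function('b')(-215), -1)), Mul(-3643, Pow(-44309, -1))) = Add(Mul(Mul(Mul(2, Add(1, 2)), -794), Pow(Add(8, Mul(Rational(-23, 3), -215), Mul(Rational(1, 3), Pow(-215, 2))), -1)), Mul(-3643, Pow(-44309, -1))) = Add(Mul(Mul(Mul(2, 3), -794), Pow(Add(8, Rational(4945, 3), Mul(Rational(1, 3), 46225)), -1)), Mul(-3643, Rational(-1, 44309))) = Add(Mul(Mul(6, -794), Pow(Add(8, Rational(4945, 3), Rational(46225, 3)), -1)), Rational(3643, 44309)) = Add(Mul(-4764, Pow(Rational(51194, 3), -1)), Rational(3643, 44309)) = Add(Mul(-4764, Rational(3, 51194)), Rational(3643, 44309)) = Add(Rational(-7146, 25597), Rational(3643, 44309)) = Rational(-223382243, 1134177473)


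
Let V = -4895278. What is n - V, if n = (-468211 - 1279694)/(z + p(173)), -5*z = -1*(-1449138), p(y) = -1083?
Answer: 2373483346753/484851 ≈ 4.8953e+6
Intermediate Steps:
z = -1449138/5 (z = -(-1)*(-1449138)/5 = -⅕*1449138 = -1449138/5 ≈ -2.8983e+5)
n = 2913175/484851 (n = (-468211 - 1279694)/(-1449138/5 - 1083) = -1747905/(-1454553/5) = -1747905*(-5/1454553) = 2913175/484851 ≈ 6.0084)
n - V = 2913175/484851 - 1*(-4895278) = 2913175/484851 + 4895278 = 2373483346753/484851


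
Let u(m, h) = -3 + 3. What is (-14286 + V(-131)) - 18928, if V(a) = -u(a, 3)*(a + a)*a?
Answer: -33214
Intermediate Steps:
u(m, h) = 0
V(a) = 0 (V(a) = -0*(a + a)*a = -0*(2*a)*a = -0*a = -1*0 = 0)
(-14286 + V(-131)) - 18928 = (-14286 + 0) - 18928 = -14286 - 18928 = -33214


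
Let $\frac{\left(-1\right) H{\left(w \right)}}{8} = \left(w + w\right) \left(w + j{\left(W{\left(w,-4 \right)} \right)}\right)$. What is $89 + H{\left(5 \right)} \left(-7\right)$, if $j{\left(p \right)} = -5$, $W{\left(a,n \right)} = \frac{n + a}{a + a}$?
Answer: $89$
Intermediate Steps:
$W{\left(a,n \right)} = \frac{a + n}{2 a}$
$H{\left(w \right)} = - 16 w \left(-5 + w\right)$ ($H{\left(w \right)} = - 8 \left(w + w\right) \left(w - 5\right) = - 8 \cdot 2 w \left(-5 + w\right) = - 16 w \left(-5 + w\right)$)
$89 + H{\left(5 \right)} \left(-7\right) = 89 + 16 \cdot 5 \left(5 - 5\right) \left(-7\right) = 89 + 16 \cdot 5 \cdot 0 \left(-7\right) = 89 + 0 \left(-7\right) = 89 + 0 = 89$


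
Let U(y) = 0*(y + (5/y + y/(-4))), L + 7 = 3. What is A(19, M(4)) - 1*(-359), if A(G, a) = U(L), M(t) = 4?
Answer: 359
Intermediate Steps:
L = -4 (L = -7 + 3 = -4)
U(y) = 0 (U(y) = 0*(y + (5/y + y*(-¼))) = 0*(y + (5/y - y/4)) = 0*(5/y + 3*y/4) = 0)
A(G, a) = 0
A(19, M(4)) - 1*(-359) = 0 - 1*(-359) = 0 + 359 = 359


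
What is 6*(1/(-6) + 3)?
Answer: 17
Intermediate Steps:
6*(1/(-6) + 3) = 6*(-⅙ + 3) = 6*(17/6) = 17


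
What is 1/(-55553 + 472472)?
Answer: 1/416919 ≈ 2.3985e-6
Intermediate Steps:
1/(-55553 + 472472) = 1/416919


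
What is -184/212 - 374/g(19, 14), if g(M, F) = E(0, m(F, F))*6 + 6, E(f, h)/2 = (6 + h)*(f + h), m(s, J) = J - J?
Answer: -10049/159 ≈ -63.201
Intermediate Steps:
m(s, J) = 0
E(f, h) = 2*(6 + h)*(f + h) (E(f, h) = 2*((6 + h)*(f + h)) = 2*(6 + h)*(f + h))
g(M, F) = 6 (g(M, F) = (2*0**2 + 12*0 + 12*0 + 2*0*0)*6 + 6 = (2*0 + 0 + 0 + 0)*6 + 6 = (0 + 0 + 0 + 0)*6 + 6 = 0*6 + 6 = 0 + 6 = 6)
-184/212 - 374/g(19, 14) = -184/212 - 374/6 = -184*1/212 - 374*1/6 = -46/53 - 187/3 = -10049/159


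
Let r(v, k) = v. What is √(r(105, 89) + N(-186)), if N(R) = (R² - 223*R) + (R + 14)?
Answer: 17*√263 ≈ 275.69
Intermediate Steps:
N(R) = 14 + R² - 222*R (N(R) = (R² - 223*R) + (14 + R) = 14 + R² - 222*R)
√(r(105, 89) + N(-186)) = √(105 + (14 + (-186)² - 222*(-186))) = √(105 + (14 + 34596 + 41292)) = √(105 + 75902) = √76007 = 17*√263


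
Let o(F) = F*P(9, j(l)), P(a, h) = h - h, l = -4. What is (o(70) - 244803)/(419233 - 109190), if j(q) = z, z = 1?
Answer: -244803/310043 ≈ -0.78958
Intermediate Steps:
j(q) = 1
P(a, h) = 0
o(F) = 0 (o(F) = F*0 = 0)
(o(70) - 244803)/(419233 - 109190) = (0 - 244803)/(419233 - 109190) = -244803/310043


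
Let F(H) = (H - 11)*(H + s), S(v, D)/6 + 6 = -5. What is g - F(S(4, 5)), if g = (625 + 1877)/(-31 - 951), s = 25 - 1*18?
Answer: -2231864/491 ≈ -4545.5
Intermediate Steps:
S(v, D) = -66 (S(v, D) = -36 + 6*(-5) = -36 - 30 = -66)
s = 7 (s = 25 - 18 = 7)
g = -1251/491 (g = 2502/(-982) = 2502*(-1/982) = -1251/491 ≈ -2.5479)
F(H) = (-11 + H)*(7 + H) (F(H) = (H - 11)*(H + 7) = (-11 + H)*(7 + H))
g - F(S(4, 5)) = -1251/491 - (-77 + (-66)² - 4*(-66)) = -1251/491 - (-77 + 4356 + 264) = -1251/491 - 1*4543 = -1251/491 - 4543 = -2231864/491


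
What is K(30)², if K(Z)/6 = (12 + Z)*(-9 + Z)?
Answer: 28005264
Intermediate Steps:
K(Z) = 6*(-9 + Z)*(12 + Z) (K(Z) = 6*((12 + Z)*(-9 + Z)) = 6*((-9 + Z)*(12 + Z)) = 6*(-9 + Z)*(12 + Z))
K(30)² = (-648 + 6*30² + 18*30)² = (-648 + 6*900 + 540)² = (-648 + 5400 + 540)² = 5292² = 28005264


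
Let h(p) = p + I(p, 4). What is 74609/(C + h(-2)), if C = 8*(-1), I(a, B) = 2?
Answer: -74609/8 ≈ -9326.1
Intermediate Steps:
h(p) = 2 + p (h(p) = p + 2 = 2 + p)
C = -8
74609/(C + h(-2)) = 74609/(-8 + (2 - 2)) = 74609/(-8 + 0) = 74609/(-8) = -⅛*74609 = -74609/8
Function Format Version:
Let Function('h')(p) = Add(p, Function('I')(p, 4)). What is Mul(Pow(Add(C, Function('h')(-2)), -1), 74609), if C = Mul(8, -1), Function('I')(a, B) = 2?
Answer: Rational(-74609, 8) ≈ -9326.1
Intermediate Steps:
Function('h')(p) = Add(2, p) (Function('h')(p) = Add(p, 2) = Add(2, p))
C = -8
Mul(Pow(Add(C, Function('h')(-2)), -1), 74609) = Mul(Pow(Add(-8, Add(2, -2)), -1), 74609) = Mul(Pow(Add(-8, 0), -1), 74609) = Mul(Pow(-8, -1), 74609) = Mul(Rational(-1, 8), 74609) = Rational(-74609, 8)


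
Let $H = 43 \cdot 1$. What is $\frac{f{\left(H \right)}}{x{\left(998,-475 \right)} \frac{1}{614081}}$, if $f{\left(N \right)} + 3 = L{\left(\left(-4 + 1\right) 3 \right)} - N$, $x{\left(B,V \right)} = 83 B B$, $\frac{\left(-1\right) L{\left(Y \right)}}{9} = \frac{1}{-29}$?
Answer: $- \frac{813657325}{2397381628} \approx -0.33939$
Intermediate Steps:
$L{\left(Y \right)} = \frac{9}{29}$ ($L{\left(Y \right)} = - \frac{9}{-29} = \left(-9\right) \left(- \frac{1}{29}\right) = \frac{9}{29}$)
$x{\left(B,V \right)} = 83 B^{2}$
$H = 43$
$f{\left(N \right)} = - \frac{78}{29} - N$ ($f{\left(N \right)} = -3 - \left(- \frac{9}{29} + N\right) = - \frac{78}{29} - N$)
$\frac{f{\left(H \right)}}{x{\left(998,-475 \right)} \frac{1}{614081}} = \frac{- \frac{78}{29} - 43}{83 \cdot 998^{2} \cdot \frac{1}{614081}} = \frac{- \frac{78}{29} - 43}{83 \cdot 996004 \cdot \frac{1}{614081}} = - \frac{1325}{29 \cdot 82668332 \cdot \frac{1}{614081}} = - \frac{1325}{29 \cdot \frac{82668332}{614081}} = \left(- \frac{1325}{29}\right) \frac{614081}{82668332} = - \frac{813657325}{2397381628}$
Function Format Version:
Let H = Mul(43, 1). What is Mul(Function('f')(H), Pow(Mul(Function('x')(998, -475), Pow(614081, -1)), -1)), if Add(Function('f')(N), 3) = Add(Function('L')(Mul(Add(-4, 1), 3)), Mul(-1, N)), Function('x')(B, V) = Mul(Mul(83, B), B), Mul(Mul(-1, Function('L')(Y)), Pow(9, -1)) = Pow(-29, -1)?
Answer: Rational(-813657325, 2397381628) ≈ -0.33939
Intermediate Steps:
Function('L')(Y) = Rational(9, 29) (Function('L')(Y) = Mul(-9, Pow(-29, -1)) = Mul(-9, Rational(-1, 29)) = Rational(9, 29))
Function('x')(B, V) = Mul(83, Pow(B, 2))
H = 43
Function('f')(N) = Add(Rational(-78, 29), Mul(-1, N)) (Function('f')(N) = Add(-3, Add(Rational(9, 29), Mul(-1, N))) = Add(Rational(-78, 29), Mul(-1, N)))
Mul(Function('f')(H), Pow(Mul(Function('x')(998, -475), Pow(614081, -1)), -1)) = Mul(Add(Rational(-78, 29), Mul(-1, 43)), Pow(Mul(Mul(83, Pow(998, 2)), Pow(614081, -1)), -1)) = Mul(Add(Rational(-78, 29), -43), Pow(Mul(Mul(83, 996004), Rational(1, 614081)), -1)) = Mul(Rational(-1325, 29), Pow(Mul(82668332, Rational(1, 614081)), -1)) = Mul(Rational(-1325, 29), Pow(Rational(82668332, 614081), -1)) = Mul(Rational(-1325, 29), Rational(614081, 82668332)) = Rational(-813657325, 2397381628)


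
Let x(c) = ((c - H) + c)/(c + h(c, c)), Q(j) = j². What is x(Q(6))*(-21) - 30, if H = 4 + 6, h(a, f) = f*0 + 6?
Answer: -61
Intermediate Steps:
h(a, f) = 6 (h(a, f) = 0 + 6 = 6)
H = 10
x(c) = (-10 + 2*c)/(6 + c) (x(c) = ((c - 1*10) + c)/(c + 6) = ((c - 10) + c)/(6 + c) = ((-10 + c) + c)/(6 + c) = (-10 + 2*c)/(6 + c))
x(Q(6))*(-21) - 30 = (2*(-5 + 6²)/(6 + 6²))*(-21) - 30 = (2*(-5 + 36)/(6 + 36))*(-21) - 30 = (2*31/42)*(-21) - 30 = (2*(1/42)*31)*(-21) - 30 = (31/21)*(-21) - 30 = -31 - 30 = -61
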